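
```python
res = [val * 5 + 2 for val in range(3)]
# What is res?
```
Trace:
  val=0
  val=1
  val=2
  res=[2, 7, 12]

Final answer: [2, 7, 12]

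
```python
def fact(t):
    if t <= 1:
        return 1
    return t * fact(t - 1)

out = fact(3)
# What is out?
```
Call trace:
fact(t=3)
  fact(t=2)
    fact(t=1)
    -> return 1
  -> return 2
-> return 6

Final answer: 6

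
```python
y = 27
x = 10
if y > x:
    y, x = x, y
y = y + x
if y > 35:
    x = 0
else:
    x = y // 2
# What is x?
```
Trace:
  y=27
  y=27, x=10
  y=10, x=27
  y=37, x=27
  y=37, x=0

Final answer: 0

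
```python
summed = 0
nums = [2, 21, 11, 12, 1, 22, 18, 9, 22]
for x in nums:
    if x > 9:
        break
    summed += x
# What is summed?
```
Trace:
  summed=0
  summed=2, x=2
  summed=2, x=21

Final answer: 2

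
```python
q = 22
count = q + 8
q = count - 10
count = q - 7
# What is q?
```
Trace:
  q=22
  q=22, count=30
  q=20, count=30
  q=20, count=13

Final answer: 20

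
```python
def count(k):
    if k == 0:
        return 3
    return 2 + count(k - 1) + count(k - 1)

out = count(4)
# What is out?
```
Call trace (a repeated sub-call is expanded the first time; later identical calls just restate its return value):
count(k=4)
  count(k=3)
    count(k=2)
      count(k=1)
        count(k=0)
        -> return 3
        count(k=0)
        -> return 3
      -> return 8
      count(k=1) -> return 8  (same call as traced above)
    -> return 18
    count(k=2) -> return 18  (same call as traced above)
  -> return 38
  count(k=3) -> return 38  (same call as traced above)
-> return 78

Final answer: 78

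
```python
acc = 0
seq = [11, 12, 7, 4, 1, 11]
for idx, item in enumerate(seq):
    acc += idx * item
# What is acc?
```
Trace:
  acc=0
  acc=0, idx=0, item=11
  acc=12, idx=1, item=12
  acc=26, idx=2, item=7
  acc=38, idx=3, item=4
  acc=42, idx=4, item=1
  acc=97, idx=5, item=11

Final answer: 97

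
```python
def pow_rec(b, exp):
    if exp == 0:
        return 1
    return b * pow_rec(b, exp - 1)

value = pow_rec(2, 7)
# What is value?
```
Call trace:
pow_rec(b=2, exp=7)
  pow_rec(b=2, exp=6)
    pow_rec(b=2, exp=5)
      pow_rec(b=2, exp=4)
        pow_rec(b=2, exp=3)
          pow_rec(b=2, exp=2)
            pow_rec(b=2, exp=1)
              pow_rec(b=2, exp=0)
              -> return 1
            -> return 2
          -> return 4
        -> return 8
      -> return 16
    -> return 32
  -> return 64
-> return 128

Final answer: 128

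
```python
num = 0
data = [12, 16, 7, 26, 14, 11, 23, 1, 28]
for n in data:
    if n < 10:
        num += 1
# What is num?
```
Trace:
  num=0
  num=0, n=12
  num=0, n=16
  num=1, n=7
  num=1, n=26
  num=1, n=14
  num=1, n=11
  num=1, n=23
  num=2, n=1
  num=2, n=28

Final answer: 2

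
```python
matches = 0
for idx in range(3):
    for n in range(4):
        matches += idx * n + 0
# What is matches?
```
Trace:
  matches=0
  matches=0, idx=0, n=0
  matches=0, idx=0, n=1
  matches=0, idx=0, n=2
  matches=0, idx=0, n=3
  matches=0, idx=1, n=0
  matches=1, idx=1, n=1
  matches=3, idx=1, n=2
  matches=6, idx=1, n=3
  matches=6, idx=2, n=0
  matches=8, idx=2, n=1
  matches=12, idx=2, n=2
  matches=18, idx=2, n=3

Final answer: 18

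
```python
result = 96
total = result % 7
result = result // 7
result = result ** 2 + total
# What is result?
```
Trace:
  result=96
  result=96, total=5
  result=13, total=5
  result=174, total=5

Final answer: 174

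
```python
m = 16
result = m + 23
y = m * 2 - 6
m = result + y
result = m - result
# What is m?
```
Trace:
  m=16
  m=16, result=39
  m=16, result=39, y=26
  m=65, result=39, y=26
  m=65, result=26, y=26

Final answer: 65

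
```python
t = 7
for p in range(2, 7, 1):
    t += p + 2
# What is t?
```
Trace:
  t=7
  t=11, p=2
  t=16, p=3
  t=22, p=4
  t=29, p=5
  t=37, p=6

Final answer: 37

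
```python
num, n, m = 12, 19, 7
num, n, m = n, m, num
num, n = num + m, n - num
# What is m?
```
Trace:
  num=12, n=19, m=7
  num=19, n=7, m=12
  num=31, n=-12, m=12

Final answer: 12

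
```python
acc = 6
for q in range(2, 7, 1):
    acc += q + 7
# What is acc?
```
Trace:
  acc=6
  acc=15, q=2
  acc=25, q=3
  acc=36, q=4
  acc=48, q=5
  acc=61, q=6

Final answer: 61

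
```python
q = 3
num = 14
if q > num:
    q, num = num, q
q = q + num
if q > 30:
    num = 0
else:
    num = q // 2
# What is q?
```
Trace:
  q=3
  q=3, num=14
  q=3, num=14
  q=17, num=14
  q=17, num=8

Final answer: 17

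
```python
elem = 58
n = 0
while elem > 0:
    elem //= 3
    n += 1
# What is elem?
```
Trace:
  elem=58
  elem=58, n=0
  elem=19, n=1
  elem=6, n=2
  elem=2, n=3
  elem=0, n=4

Final answer: 0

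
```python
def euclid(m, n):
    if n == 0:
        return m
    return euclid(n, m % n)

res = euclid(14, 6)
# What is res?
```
Call trace:
euclid(m=14, n=6)
  euclid(m=6, n=2)
    euclid(m=2, n=0)
    -> return 2
  -> return 2
-> return 2

Final answer: 2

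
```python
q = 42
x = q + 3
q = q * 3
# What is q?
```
Trace:
  q=42
  q=42, x=45
  q=126, x=45

Final answer: 126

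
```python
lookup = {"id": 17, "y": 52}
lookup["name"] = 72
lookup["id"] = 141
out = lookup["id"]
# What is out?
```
Trace:
  lookup={'id': 17, 'y': 52}
  lookup={'id': 17, 'y': 52, 'name': 72}
  lookup={'id': 141, 'y': 52, 'name': 72}
  lookup={'id': 141, 'y': 52, 'name': 72}, out=141

Final answer: 141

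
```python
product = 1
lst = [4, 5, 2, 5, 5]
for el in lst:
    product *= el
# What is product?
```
Trace:
  product=1
  product=4, el=4
  product=20, el=5
  product=40, el=2
  product=200, el=5
  product=1000, el=5

Final answer: 1000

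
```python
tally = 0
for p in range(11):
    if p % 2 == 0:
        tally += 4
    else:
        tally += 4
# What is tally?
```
Trace:
  tally=0
  tally=4, p=0
  tally=8, p=1
  tally=12, p=2
  tally=16, p=3
  tally=20, p=4
  tally=24, p=5
  tally=28, p=6
  tally=32, p=7
  tally=36, p=8
  tally=40, p=9
  tally=44, p=10

Final answer: 44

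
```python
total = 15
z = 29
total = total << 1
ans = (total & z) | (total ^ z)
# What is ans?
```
Trace:
  total=15
  total=15, z=29
  total=30, z=29
  total=30, z=29, ans=31

Final answer: 31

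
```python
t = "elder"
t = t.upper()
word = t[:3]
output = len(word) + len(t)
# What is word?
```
Trace:
  t='elder'
  t='ELDER'
  t='ELDER', word='ELD'
  t='ELDER', word='ELD', output=8

Final answer: 'ELD'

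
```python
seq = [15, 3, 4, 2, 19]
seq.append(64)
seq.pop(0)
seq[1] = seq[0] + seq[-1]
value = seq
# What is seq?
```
Trace:
  seq=[15, 3, 4, 2, 19]
  seq=[15, 3, 4, 2, 19, 64]
  seq=[3, 4, 2, 19, 64]
  seq=[3, 67, 2, 19, 64]
  seq=[3, 67, 2, 19, 64], value=[3, 67, 2, 19, 64]

Final answer: [3, 67, 2, 19, 64]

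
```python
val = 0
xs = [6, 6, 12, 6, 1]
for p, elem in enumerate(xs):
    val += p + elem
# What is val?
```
Trace:
  val=0
  val=6, p=0, elem=6
  val=13, p=1, elem=6
  val=27, p=2, elem=12
  val=36, p=3, elem=6
  val=41, p=4, elem=1

Final answer: 41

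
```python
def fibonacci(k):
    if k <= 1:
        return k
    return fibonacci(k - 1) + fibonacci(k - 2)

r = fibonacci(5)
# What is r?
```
Call trace (a repeated sub-call is expanded the first time; later identical calls just restate its return value):
fibonacci(k=5)
  fibonacci(k=4)
    fibonacci(k=3)
      fibonacci(k=2)
        fibonacci(k=1)
        -> return 1
        fibonacci(k=0)
        -> return 0
      -> return 1
      fibonacci(k=1)
      -> return 1
    -> return 2
    fibonacci(k=2) -> return 1  (same call as traced above)
  -> return 3
  fibonacci(k=3) -> return 2  (same call as traced above)
-> return 5

Final answer: 5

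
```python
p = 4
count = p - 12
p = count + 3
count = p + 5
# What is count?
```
Trace:
  p=4
  p=4, count=-8
  p=-5, count=-8
  p=-5, count=0

Final answer: 0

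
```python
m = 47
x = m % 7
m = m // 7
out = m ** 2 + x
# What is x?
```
Trace:
  m=47
  m=47, x=5
  m=6, x=5
  m=6, x=5, out=41

Final answer: 5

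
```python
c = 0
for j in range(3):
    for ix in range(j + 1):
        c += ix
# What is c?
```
Trace:
  c=0
  c=0, j=0, ix=0
  c=0, j=1, ix=0
  c=1, j=1, ix=1
  c=1, j=2, ix=0
  c=2, j=2, ix=1
  c=4, j=2, ix=2

Final answer: 4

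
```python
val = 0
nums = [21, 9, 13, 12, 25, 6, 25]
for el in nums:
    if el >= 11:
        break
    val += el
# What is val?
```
Trace:
  val=0
  val=0, el=21

Final answer: 0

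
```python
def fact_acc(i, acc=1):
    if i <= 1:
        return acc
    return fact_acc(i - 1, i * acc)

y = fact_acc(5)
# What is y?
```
Call trace:
fact_acc(i=5, acc=1)
  fact_acc(i=4, acc=5)
    fact_acc(i=3, acc=20)
      fact_acc(i=2, acc=60)
        fact_acc(i=1, acc=120)
        -> return 120
      -> return 120
    -> return 120
  -> return 120
-> return 120

Final answer: 120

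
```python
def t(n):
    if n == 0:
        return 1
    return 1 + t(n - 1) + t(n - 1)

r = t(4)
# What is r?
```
Call trace (a repeated sub-call is expanded the first time; later identical calls just restate its return value):
t(n=4)
  t(n=3)
    t(n=2)
      t(n=1)
        t(n=0)
        -> return 1
        t(n=0)
        -> return 1
      -> return 3
      t(n=1) -> return 3  (same call as traced above)
    -> return 7
    t(n=2) -> return 7  (same call as traced above)
  -> return 15
  t(n=3) -> return 15  (same call as traced above)
-> return 31

Final answer: 31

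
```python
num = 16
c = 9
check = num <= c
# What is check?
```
Trace:
  num=16
  num=16, c=9
  num=16, c=9, check=False

Final answer: False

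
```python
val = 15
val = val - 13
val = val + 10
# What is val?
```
Trace:
  val=15
  val=2
  val=12

Final answer: 12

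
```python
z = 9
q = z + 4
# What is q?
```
Trace:
  z=9
  z=9, q=13

Final answer: 13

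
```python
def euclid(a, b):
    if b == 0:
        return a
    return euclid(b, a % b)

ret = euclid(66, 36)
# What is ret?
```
Call trace:
euclid(a=66, b=36)
  euclid(a=36, b=30)
    euclid(a=30, b=6)
      euclid(a=6, b=0)
      -> return 6
    -> return 6
  -> return 6
-> return 6

Final answer: 6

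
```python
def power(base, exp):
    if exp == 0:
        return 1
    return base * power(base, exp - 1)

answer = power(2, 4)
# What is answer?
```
Call trace:
power(base=2, exp=4)
  power(base=2, exp=3)
    power(base=2, exp=2)
      power(base=2, exp=1)
        power(base=2, exp=0)
        -> return 1
      -> return 2
    -> return 4
  -> return 8
-> return 16

Final answer: 16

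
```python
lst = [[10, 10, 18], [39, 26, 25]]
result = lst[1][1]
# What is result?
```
Trace:
  lst=[[10, 10, 18], [39, 26, 25]]
  lst=[[10, 10, 18], [39, 26, 25]], result=26

Final answer: 26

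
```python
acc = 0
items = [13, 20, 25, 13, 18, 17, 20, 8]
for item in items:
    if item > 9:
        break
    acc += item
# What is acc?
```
Trace:
  acc=0
  acc=0, item=13

Final answer: 0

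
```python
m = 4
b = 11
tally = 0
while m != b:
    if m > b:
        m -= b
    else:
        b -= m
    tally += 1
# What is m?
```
Trace:
  m=4
  m=4, b=11
  m=4, b=11, tally=0
  m=4, b=7, tally=1
  m=4, b=3, tally=2
  m=1, b=3, tally=3
  m=1, b=2, tally=4
  m=1, b=1, tally=5

Final answer: 1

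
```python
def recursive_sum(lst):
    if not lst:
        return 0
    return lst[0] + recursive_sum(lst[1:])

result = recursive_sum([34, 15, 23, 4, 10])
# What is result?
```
Call trace:
recursive_sum(lst=[34, 15, 23, 4, 10])
  recursive_sum(lst=[15, 23, 4, 10])
    recursive_sum(lst=[23, 4, 10])
      recursive_sum(lst=[4, 10])
        recursive_sum(lst=[10])
          recursive_sum(lst=[])
          -> return 0
        -> return 10
      -> return 14
    -> return 37
  -> return 52
-> return 86

Final answer: 86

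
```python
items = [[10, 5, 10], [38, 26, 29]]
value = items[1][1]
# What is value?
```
Trace:
  items=[[10, 5, 10], [38, 26, 29]]
  items=[[10, 5, 10], [38, 26, 29]], value=26

Final answer: 26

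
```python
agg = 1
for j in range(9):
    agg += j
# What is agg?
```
Trace:
  agg=1
  agg=1, j=0
  agg=2, j=1
  agg=4, j=2
  agg=7, j=3
  agg=11, j=4
  agg=16, j=5
  agg=22, j=6
  agg=29, j=7
  agg=37, j=8

Final answer: 37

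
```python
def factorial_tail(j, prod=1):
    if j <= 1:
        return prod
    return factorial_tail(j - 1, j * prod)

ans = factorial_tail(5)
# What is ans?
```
Call trace:
factorial_tail(j=5, prod=1)
  factorial_tail(j=4, prod=5)
    factorial_tail(j=3, prod=20)
      factorial_tail(j=2, prod=60)
        factorial_tail(j=1, prod=120)
        -> return 120
      -> return 120
    -> return 120
  -> return 120
-> return 120

Final answer: 120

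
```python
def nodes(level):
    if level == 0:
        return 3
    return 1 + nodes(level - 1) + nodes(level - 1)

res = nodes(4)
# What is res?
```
Call trace (a repeated sub-call is expanded the first time; later identical calls just restate its return value):
nodes(level=4)
  nodes(level=3)
    nodes(level=2)
      nodes(level=1)
        nodes(level=0)
        -> return 3
        nodes(level=0)
        -> return 3
      -> return 7
      nodes(level=1) -> return 7  (same call as traced above)
    -> return 15
    nodes(level=2) -> return 15  (same call as traced above)
  -> return 31
  nodes(level=3) -> return 31  (same call as traced above)
-> return 63

Final answer: 63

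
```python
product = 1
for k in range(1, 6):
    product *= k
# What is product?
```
Trace:
  product=1
  product=1, k=1
  product=2, k=2
  product=6, k=3
  product=24, k=4
  product=120, k=5

Final answer: 120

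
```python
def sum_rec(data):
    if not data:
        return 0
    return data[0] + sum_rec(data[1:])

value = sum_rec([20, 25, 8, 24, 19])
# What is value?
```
Call trace:
sum_rec(data=[20, 25, 8, 24, 19])
  sum_rec(data=[25, 8, 24, 19])
    sum_rec(data=[8, 24, 19])
      sum_rec(data=[24, 19])
        sum_rec(data=[19])
          sum_rec(data=[])
          -> return 0
        -> return 19
      -> return 43
    -> return 51
  -> return 76
-> return 96

Final answer: 96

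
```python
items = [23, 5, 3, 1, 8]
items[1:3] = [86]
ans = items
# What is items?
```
Trace:
  items=[23, 5, 3, 1, 8]
  items=[23, 86, 1, 8]
  items=[23, 86, 1, 8], ans=[23, 86, 1, 8]

Final answer: [23, 86, 1, 8]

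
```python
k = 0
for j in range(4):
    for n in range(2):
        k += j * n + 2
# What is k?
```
Trace:
  k=0
  k=2, j=0, n=0
  k=4, j=0, n=1
  k=6, j=1, n=0
  k=9, j=1, n=1
  k=11, j=2, n=0
  k=15, j=2, n=1
  k=17, j=3, n=0
  k=22, j=3, n=1

Final answer: 22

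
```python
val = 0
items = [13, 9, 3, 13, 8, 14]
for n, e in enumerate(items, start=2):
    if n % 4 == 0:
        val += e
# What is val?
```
Trace:
  val=0
  val=0, n=2, e=13
  val=0, n=3, e=9
  val=3, n=4, e=3
  val=3, n=5, e=13
  val=3, n=6, e=8
  val=3, n=7, e=14

Final answer: 3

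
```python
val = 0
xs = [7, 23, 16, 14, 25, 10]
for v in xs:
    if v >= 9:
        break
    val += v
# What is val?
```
Trace:
  val=0
  val=7, v=7
  val=7, v=23

Final answer: 7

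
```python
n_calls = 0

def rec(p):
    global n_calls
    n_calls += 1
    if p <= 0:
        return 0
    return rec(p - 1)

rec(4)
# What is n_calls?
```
Call trace:
rec(p=4)
  rec(p=3)
    rec(p=2)
      rec(p=1)
        rec(p=0)
        -> return 0
      -> return 0
    -> return 0
  -> return 0
-> return 0

n_calls is incremented once per call. rec is entered once for each p = 4, 3, 2, 1, 0 (the p <= 0 call returns without recursing), i.e. 4 + 1 calls.
n_calls = 5

Final answer: 5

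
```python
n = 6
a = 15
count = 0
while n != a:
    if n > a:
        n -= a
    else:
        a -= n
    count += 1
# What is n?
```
Trace:
  n=6
  n=6, a=15
  n=6, a=15, count=0
  n=6, a=9, count=1
  n=6, a=3, count=2
  n=3, a=3, count=3

Final answer: 3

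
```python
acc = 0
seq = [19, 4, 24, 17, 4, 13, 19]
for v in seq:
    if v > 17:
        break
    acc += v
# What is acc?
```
Trace:
  acc=0
  acc=0, v=19

Final answer: 0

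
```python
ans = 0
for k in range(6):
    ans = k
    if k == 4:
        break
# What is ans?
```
Trace:
  ans=0
  ans=0, k=0
  ans=1, k=1
  ans=2, k=2
  ans=3, k=3
  ans=4, k=4

Final answer: 4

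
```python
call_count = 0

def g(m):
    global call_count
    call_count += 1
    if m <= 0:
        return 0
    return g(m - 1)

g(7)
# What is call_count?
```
Call trace:
g(m=7)
  g(m=6)
    g(m=5)
      g(m=4)
        g(m=3)
          g(m=2)
            g(m=1)
              g(m=0)
              -> return 0
            -> return 0
          -> return 0
        -> return 0
      -> return 0
    -> return 0
  -> return 0
-> return 0

call_count is incremented once per call. g is entered once for each m = 7, 6, 5, 4, 3, 2, 1, 0 (the m <= 0 call returns without recursing), i.e. 7 + 1 calls.
call_count = 8

Final answer: 8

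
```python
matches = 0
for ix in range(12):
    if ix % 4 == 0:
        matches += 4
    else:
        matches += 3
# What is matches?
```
Trace:
  matches=0
  matches=4, ix=0
  matches=7, ix=1
  matches=10, ix=2
  matches=13, ix=3
  matches=17, ix=4
  matches=20, ix=5
  matches=23, ix=6
  matches=26, ix=7
  matches=30, ix=8
  matches=33, ix=9
  matches=36, ix=10
  matches=39, ix=11

Final answer: 39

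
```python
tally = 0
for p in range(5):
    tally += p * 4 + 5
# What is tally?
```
Trace:
  tally=0
  tally=5, p=0
  tally=14, p=1
  tally=27, p=2
  tally=44, p=3
  tally=65, p=4

Final answer: 65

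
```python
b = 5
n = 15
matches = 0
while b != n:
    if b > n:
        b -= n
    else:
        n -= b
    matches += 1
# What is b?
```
Trace:
  b=5
  b=5, n=15
  b=5, n=15, matches=0
  b=5, n=10, matches=1
  b=5, n=5, matches=2

Final answer: 5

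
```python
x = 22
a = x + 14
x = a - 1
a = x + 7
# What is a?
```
Trace:
  x=22
  x=22, a=36
  x=35, a=36
  x=35, a=42

Final answer: 42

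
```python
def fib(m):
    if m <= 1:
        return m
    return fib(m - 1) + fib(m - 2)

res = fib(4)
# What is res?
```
Call trace (a repeated sub-call is expanded the first time; later identical calls just restate its return value):
fib(m=4)
  fib(m=3)
    fib(m=2)
      fib(m=1)
      -> return 1
      fib(m=0)
      -> return 0
    -> return 1
    fib(m=1)
    -> return 1
  -> return 2
  fib(m=2) -> return 1  (same call as traced above)
-> return 3

Final answer: 3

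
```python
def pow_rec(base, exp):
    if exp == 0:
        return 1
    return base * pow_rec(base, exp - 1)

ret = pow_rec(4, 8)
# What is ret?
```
Call trace:
pow_rec(base=4, exp=8)
  pow_rec(base=4, exp=7)
    pow_rec(base=4, exp=6)
      pow_rec(base=4, exp=5)
        pow_rec(base=4, exp=4)
          pow_rec(base=4, exp=3)
            pow_rec(base=4, exp=2)
              pow_rec(base=4, exp=1)
                pow_rec(base=4, exp=0)
                -> return 1
              -> return 4
            -> return 16
          -> return 64
        -> return 256
      -> return 1024
    -> return 4096
  -> return 16384
-> return 65536

Final answer: 65536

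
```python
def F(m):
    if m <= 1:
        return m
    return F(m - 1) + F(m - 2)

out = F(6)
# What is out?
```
Call trace (a repeated sub-call is expanded the first time; later identical calls just restate its return value):
F(m=6)
  F(m=5)
    F(m=4)
      F(m=3)
        F(m=2)
          F(m=1)
          -> return 1
          F(m=0)
          -> return 0
        -> return 1
        F(m=1)
        -> return 1
      -> return 2
      F(m=2) -> return 1  (same call as traced above)
    -> return 3
    F(m=3) -> return 2  (same call as traced above)
  -> return 5
  F(m=4) -> return 3  (same call as traced above)
-> return 8

Final answer: 8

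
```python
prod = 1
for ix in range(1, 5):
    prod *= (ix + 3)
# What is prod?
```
Trace:
  prod=1
  prod=4, ix=1
  prod=20, ix=2
  prod=120, ix=3
  prod=840, ix=4

Final answer: 840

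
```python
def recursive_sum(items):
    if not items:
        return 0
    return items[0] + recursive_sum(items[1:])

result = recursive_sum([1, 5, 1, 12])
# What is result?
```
Call trace:
recursive_sum(items=[1, 5, 1, 12])
  recursive_sum(items=[5, 1, 12])
    recursive_sum(items=[1, 12])
      recursive_sum(items=[12])
        recursive_sum(items=[])
        -> return 0
      -> return 12
    -> return 13
  -> return 18
-> return 19

Final answer: 19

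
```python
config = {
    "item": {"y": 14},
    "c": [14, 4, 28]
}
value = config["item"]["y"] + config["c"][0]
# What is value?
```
Trace:
  config={'item': {'y': 14}, 'c': [14, 4, 28]}
  config={'item': {'y': 14}, 'c': [14, 4, 28]}, value=28

Final answer: 28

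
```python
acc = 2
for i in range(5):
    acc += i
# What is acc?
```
Trace:
  acc=2
  acc=2, i=0
  acc=3, i=1
  acc=5, i=2
  acc=8, i=3
  acc=12, i=4

Final answer: 12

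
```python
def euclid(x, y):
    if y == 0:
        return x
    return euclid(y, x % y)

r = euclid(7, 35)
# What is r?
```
Call trace:
euclid(x=7, y=35)
  euclid(x=35, y=7)
    euclid(x=7, y=0)
    -> return 7
  -> return 7
-> return 7

Final answer: 7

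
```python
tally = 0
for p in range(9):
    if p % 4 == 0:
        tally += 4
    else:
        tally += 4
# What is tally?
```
Trace:
  tally=0
  tally=4, p=0
  tally=8, p=1
  tally=12, p=2
  tally=16, p=3
  tally=20, p=4
  tally=24, p=5
  tally=28, p=6
  tally=32, p=7
  tally=36, p=8

Final answer: 36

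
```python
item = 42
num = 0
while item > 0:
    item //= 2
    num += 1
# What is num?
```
Trace:
  item=42
  item=42, num=0
  item=21, num=1
  item=10, num=2
  item=5, num=3
  item=2, num=4
  item=1, num=5
  item=0, num=6

Final answer: 6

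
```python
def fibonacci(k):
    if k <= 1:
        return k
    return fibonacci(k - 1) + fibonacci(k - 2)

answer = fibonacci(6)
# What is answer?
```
Call trace (a repeated sub-call is expanded the first time; later identical calls just restate its return value):
fibonacci(k=6)
  fibonacci(k=5)
    fibonacci(k=4)
      fibonacci(k=3)
        fibonacci(k=2)
          fibonacci(k=1)
          -> return 1
          fibonacci(k=0)
          -> return 0
        -> return 1
        fibonacci(k=1)
        -> return 1
      -> return 2
      fibonacci(k=2) -> return 1  (same call as traced above)
    -> return 3
    fibonacci(k=3) -> return 2  (same call as traced above)
  -> return 5
  fibonacci(k=4) -> return 3  (same call as traced above)
-> return 8

Final answer: 8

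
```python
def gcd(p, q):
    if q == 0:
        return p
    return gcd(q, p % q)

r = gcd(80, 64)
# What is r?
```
Call trace:
gcd(p=80, q=64)
  gcd(p=64, q=16)
    gcd(p=16, q=0)
    -> return 16
  -> return 16
-> return 16

Final answer: 16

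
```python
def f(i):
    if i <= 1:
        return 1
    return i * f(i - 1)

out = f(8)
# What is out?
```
Call trace:
f(i=8)
  f(i=7)
    f(i=6)
      f(i=5)
        f(i=4)
          f(i=3)
            f(i=2)
              f(i=1)
              -> return 1
            -> return 2
          -> return 6
        -> return 24
      -> return 120
    -> return 720
  -> return 5040
-> return 40320

Final answer: 40320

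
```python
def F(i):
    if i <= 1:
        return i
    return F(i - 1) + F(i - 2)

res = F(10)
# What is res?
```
Call trace (a repeated sub-call is expanded the first time; later identical calls just restate its return value):
F(i=10)
  F(i=9)
    F(i=8)
      F(i=7)
        F(i=6)
          F(i=5)
            F(i=4)
              F(i=3)
                F(i=2)
                  F(i=1)
                  -> return 1
                  F(i=0)
                  -> return 0
                -> return 1
                F(i=1)
                -> return 1
              -> return 2
              F(i=2) -> return 1  (same call as traced above)
            -> return 3
            F(i=3) -> return 2  (same call as traced above)
          -> return 5
          F(i=4) -> return 3  (same call as traced above)
        -> return 8
        F(i=5) -> return 5  (same call as traced above)
      -> return 13
      F(i=6) -> return 8  (same call as traced above)
    -> return 21
    F(i=7) -> return 13  (same call as traced above)
  -> return 34
  F(i=8) -> return 21  (same call as traced above)
-> return 55

Final answer: 55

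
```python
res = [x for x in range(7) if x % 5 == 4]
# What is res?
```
Trace:
  x=0
  x=1
  x=2
  x=3
  x=4
  x=5
  x=6
  res=[4]

Final answer: [4]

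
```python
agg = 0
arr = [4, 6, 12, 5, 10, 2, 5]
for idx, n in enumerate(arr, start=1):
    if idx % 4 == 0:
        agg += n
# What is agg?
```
Trace:
  agg=0
  agg=0, idx=1, n=4
  agg=0, idx=2, n=6
  agg=0, idx=3, n=12
  agg=5, idx=4, n=5
  agg=5, idx=5, n=10
  agg=5, idx=6, n=2
  agg=5, idx=7, n=5

Final answer: 5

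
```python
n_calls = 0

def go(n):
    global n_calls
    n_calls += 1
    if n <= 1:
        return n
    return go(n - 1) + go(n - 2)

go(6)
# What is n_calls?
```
Call trace (a repeated sub-call is expanded the first time; later identical calls just restate its return value):
go(n=6)
  go(n=5)
    go(n=4)
      go(n=3)
        go(n=2)
          go(n=1)
          -> return 1
          go(n=0)
          -> return 0
        -> return 1
        go(n=1)
        -> return 1
      -> return 2
      go(n=2) -> return 1  (same call as traced above)
    -> return 3
    go(n=3) -> return 2  (same call as traced above)
  -> return 5
  go(n=4) -> return 3  (same call as traced above)
-> return 8

n_calls is incremented once per call, so count the calls in each subtree. Let C(n) = number of calls made by go(n).
C(0) = C(1) = 1 (base case, no recursion); C(n) = 1 + C(n - 1) + C(n - 2) otherwise.
C(2) = 1 + C(1) + C(0) = 1 + 1 + 1 = 3
C(3) = 1 + C(2) + C(1) = 1 + 3 + 1 = 5
C(4) = 1 + C(3) + C(2) = 1 + 5 + 3 = 9
C(5) = 1 + C(4) + C(3) = 1 + 9 + 5 = 15
C(6) = 1 + C(5) + C(4) = 1 + 15 + 9 = 25
n_calls = C(6) = 25

Final answer: 25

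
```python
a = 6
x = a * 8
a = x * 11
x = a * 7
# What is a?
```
Trace:
  a=6
  a=6, x=48
  a=528, x=48
  a=528, x=3696

Final answer: 528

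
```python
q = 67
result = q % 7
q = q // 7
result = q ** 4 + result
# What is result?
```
Trace:
  q=67
  q=67, result=4
  q=9, result=4
  q=9, result=6565

Final answer: 6565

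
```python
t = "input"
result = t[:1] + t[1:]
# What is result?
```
Trace:
  t='input'
  t='input', result='input'

Final answer: 'input'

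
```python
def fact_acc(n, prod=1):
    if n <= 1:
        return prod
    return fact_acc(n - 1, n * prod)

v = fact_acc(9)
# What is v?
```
Call trace:
fact_acc(n=9, prod=1)
  fact_acc(n=8, prod=9)
    fact_acc(n=7, prod=72)
      fact_acc(n=6, prod=504)
        fact_acc(n=5, prod=3024)
          fact_acc(n=4, prod=15120)
            fact_acc(n=3, prod=60480)
              fact_acc(n=2, prod=181440)
                fact_acc(n=1, prod=362880)
                -> return 362880
              -> return 362880
            -> return 362880
          -> return 362880
        -> return 362880
      -> return 362880
    -> return 362880
  -> return 362880
-> return 362880

Final answer: 362880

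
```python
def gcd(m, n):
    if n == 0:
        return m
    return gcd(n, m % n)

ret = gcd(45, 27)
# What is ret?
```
Call trace:
gcd(m=45, n=27)
  gcd(m=27, n=18)
    gcd(m=18, n=9)
      gcd(m=9, n=0)
      -> return 9
    -> return 9
  -> return 9
-> return 9

Final answer: 9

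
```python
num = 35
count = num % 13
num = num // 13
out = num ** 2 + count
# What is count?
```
Trace:
  num=35
  num=35, count=9
  num=2, count=9
  num=2, count=9, out=13

Final answer: 9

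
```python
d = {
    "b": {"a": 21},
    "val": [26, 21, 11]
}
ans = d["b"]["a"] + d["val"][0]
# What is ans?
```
Trace:
  d={'b': {'a': 21}, 'val': [26, 21, 11]}
  d={'b': {'a': 21}, 'val': [26, 21, 11]}, ans=47

Final answer: 47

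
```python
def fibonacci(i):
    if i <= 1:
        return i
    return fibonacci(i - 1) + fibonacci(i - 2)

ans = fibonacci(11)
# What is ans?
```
Call trace (a repeated sub-call is expanded the first time; later identical calls just restate its return value):
fibonacci(i=11)
  fibonacci(i=10)
    fibonacci(i=9)
      fibonacci(i=8)
        fibonacci(i=7)
          fibonacci(i=6)
            fibonacci(i=5)
              fibonacci(i=4)
                fibonacci(i=3)
                  fibonacci(i=2)
                    fibonacci(i=1)
                    -> return 1
                    fibonacci(i=0)
                    -> return 0
                  -> return 1
                  fibonacci(i=1)
                  -> return 1
                -> return 2
                fibonacci(i=2) -> return 1  (same call as traced above)
              -> return 3
              fibonacci(i=3) -> return 2  (same call as traced above)
            -> return 5
            fibonacci(i=4) -> return 3  (same call as traced above)
          -> return 8
          fibonacci(i=5) -> return 5  (same call as traced above)
        -> return 13
        fibonacci(i=6) -> return 8  (same call as traced above)
      -> return 21
      fibonacci(i=7) -> return 13  (same call as traced above)
    -> return 34
    fibonacci(i=8) -> return 21  (same call as traced above)
  -> return 55
  fibonacci(i=9) -> return 34  (same call as traced above)
-> return 89

Final answer: 89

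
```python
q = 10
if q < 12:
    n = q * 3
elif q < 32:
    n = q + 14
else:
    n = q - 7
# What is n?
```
Trace:
  q=10
  q=10, n=30

Final answer: 30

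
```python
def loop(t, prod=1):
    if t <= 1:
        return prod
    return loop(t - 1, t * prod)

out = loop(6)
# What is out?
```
Call trace:
loop(t=6, prod=1)
  loop(t=5, prod=6)
    loop(t=4, prod=30)
      loop(t=3, prod=120)
        loop(t=2, prod=360)
          loop(t=1, prod=720)
          -> return 720
        -> return 720
      -> return 720
    -> return 720
  -> return 720
-> return 720

Final answer: 720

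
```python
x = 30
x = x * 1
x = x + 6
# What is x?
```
Trace:
  x=30
  x=30
  x=36

Final answer: 36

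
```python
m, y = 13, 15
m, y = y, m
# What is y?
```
Trace:
  m=13, y=15
  m=15, y=13

Final answer: 13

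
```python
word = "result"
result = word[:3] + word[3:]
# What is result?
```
Trace:
  word='result'
  word='result', result='result'

Final answer: 'result'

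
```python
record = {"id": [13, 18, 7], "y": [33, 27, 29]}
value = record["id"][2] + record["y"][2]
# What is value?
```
Trace:
  record={'id': [13, 18, 7], 'y': [33, 27, 29]}
  record={'id': [13, 18, 7], 'y': [33, 27, 29]}, value=36

Final answer: 36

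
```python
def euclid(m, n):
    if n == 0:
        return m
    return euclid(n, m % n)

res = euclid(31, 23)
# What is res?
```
Call trace:
euclid(m=31, n=23)
  euclid(m=23, n=8)
    euclid(m=8, n=7)
      euclid(m=7, n=1)
        euclid(m=1, n=0)
        -> return 1
      -> return 1
    -> return 1
  -> return 1
-> return 1

Final answer: 1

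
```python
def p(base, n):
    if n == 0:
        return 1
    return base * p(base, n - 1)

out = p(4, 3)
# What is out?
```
Call trace:
p(base=4, n=3)
  p(base=4, n=2)
    p(base=4, n=1)
      p(base=4, n=0)
      -> return 1
    -> return 4
  -> return 16
-> return 64

Final answer: 64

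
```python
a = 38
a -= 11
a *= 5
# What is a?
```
Trace:
  a=38
  a=27
  a=135

Final answer: 135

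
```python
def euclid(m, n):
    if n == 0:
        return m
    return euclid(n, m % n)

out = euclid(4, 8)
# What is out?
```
Call trace:
euclid(m=4, n=8)
  euclid(m=8, n=4)
    euclid(m=4, n=0)
    -> return 4
  -> return 4
-> return 4

Final answer: 4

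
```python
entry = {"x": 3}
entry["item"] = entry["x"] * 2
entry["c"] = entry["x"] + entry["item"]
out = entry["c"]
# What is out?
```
Trace:
  entry={'x': 3}
  entry={'x': 3, 'item': 6}
  entry={'x': 3, 'item': 6, 'c': 9}
  entry={'x': 3, 'item': 6, 'c': 9}, out=9

Final answer: 9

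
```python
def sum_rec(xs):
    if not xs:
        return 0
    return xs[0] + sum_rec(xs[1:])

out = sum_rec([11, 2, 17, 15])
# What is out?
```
Call trace:
sum_rec(xs=[11, 2, 17, 15])
  sum_rec(xs=[2, 17, 15])
    sum_rec(xs=[17, 15])
      sum_rec(xs=[15])
        sum_rec(xs=[])
        -> return 0
      -> return 15
    -> return 32
  -> return 34
-> return 45

Final answer: 45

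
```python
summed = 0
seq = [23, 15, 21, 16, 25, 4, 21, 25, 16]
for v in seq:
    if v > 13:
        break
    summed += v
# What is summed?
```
Trace:
  summed=0
  summed=0, v=23

Final answer: 0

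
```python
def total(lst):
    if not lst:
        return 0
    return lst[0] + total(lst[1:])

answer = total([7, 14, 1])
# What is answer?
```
Call trace:
total(lst=[7, 14, 1])
  total(lst=[14, 1])
    total(lst=[1])
      total(lst=[])
      -> return 0
    -> return 1
  -> return 15
-> return 22

Final answer: 22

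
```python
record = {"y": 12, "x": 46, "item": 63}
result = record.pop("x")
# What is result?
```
Trace:
  record={'y': 12, 'x': 46, 'item': 63}
  record={'y': 12, 'item': 63}, result=46

Final answer: 46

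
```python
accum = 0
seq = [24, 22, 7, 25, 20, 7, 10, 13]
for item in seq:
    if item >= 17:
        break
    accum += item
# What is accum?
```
Trace:
  accum=0
  accum=0, item=24

Final answer: 0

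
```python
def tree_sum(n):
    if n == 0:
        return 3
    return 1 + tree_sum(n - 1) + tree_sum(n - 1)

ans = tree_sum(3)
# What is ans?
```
Call trace (a repeated sub-call is expanded the first time; later identical calls just restate its return value):
tree_sum(n=3)
  tree_sum(n=2)
    tree_sum(n=1)
      tree_sum(n=0)
      -> return 3
      tree_sum(n=0)
      -> return 3
    -> return 7
    tree_sum(n=1) -> return 7  (same call as traced above)
  -> return 15
  tree_sum(n=2) -> return 15  (same call as traced above)
-> return 31

Final answer: 31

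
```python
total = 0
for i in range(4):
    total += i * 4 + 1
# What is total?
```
Trace:
  total=0
  total=1, i=0
  total=6, i=1
  total=15, i=2
  total=28, i=3

Final answer: 28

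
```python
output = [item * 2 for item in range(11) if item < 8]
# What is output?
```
Trace:
  item=0
  item=1
  item=2
  item=3
  item=4
  item=5
  item=6
  item=7
  item=8
  item=9
  item=10
  output=[0, 2, 4, 6, 8, 10, 12, 14]

Final answer: [0, 2, 4, 6, 8, 10, 12, 14]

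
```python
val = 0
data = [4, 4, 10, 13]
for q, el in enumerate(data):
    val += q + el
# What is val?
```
Trace:
  val=0
  val=4, q=0, el=4
  val=9, q=1, el=4
  val=21, q=2, el=10
  val=37, q=3, el=13

Final answer: 37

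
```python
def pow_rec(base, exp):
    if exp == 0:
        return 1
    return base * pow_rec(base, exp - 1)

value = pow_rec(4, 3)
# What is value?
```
Call trace:
pow_rec(base=4, exp=3)
  pow_rec(base=4, exp=2)
    pow_rec(base=4, exp=1)
      pow_rec(base=4, exp=0)
      -> return 1
    -> return 4
  -> return 16
-> return 64

Final answer: 64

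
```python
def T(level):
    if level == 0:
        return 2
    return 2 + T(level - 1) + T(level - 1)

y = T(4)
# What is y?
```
Call trace (a repeated sub-call is expanded the first time; later identical calls just restate its return value):
T(level=4)
  T(level=3)
    T(level=2)
      T(level=1)
        T(level=0)
        -> return 2
        T(level=0)
        -> return 2
      -> return 6
      T(level=1) -> return 6  (same call as traced above)
    -> return 14
    T(level=2) -> return 14  (same call as traced above)
  -> return 30
  T(level=3) -> return 30  (same call as traced above)
-> return 62

Final answer: 62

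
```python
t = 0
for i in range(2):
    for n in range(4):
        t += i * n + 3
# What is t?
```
Trace:
  t=0
  t=3, i=0, n=0
  t=6, i=0, n=1
  t=9, i=0, n=2
  t=12, i=0, n=3
  t=15, i=1, n=0
  t=19, i=1, n=1
  t=24, i=1, n=2
  t=30, i=1, n=3

Final answer: 30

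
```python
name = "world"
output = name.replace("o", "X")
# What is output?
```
Trace:
  name='world'
  name='world', output='wXrld'

Final answer: 'wXrld'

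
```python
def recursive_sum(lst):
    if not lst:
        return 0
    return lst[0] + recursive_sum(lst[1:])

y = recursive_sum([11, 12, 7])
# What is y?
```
Call trace:
recursive_sum(lst=[11, 12, 7])
  recursive_sum(lst=[12, 7])
    recursive_sum(lst=[7])
      recursive_sum(lst=[])
      -> return 0
    -> return 7
  -> return 19
-> return 30

Final answer: 30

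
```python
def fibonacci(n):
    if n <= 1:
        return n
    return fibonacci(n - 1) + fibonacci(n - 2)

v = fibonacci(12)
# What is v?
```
Call trace (a repeated sub-call is expanded the first time; later identical calls just restate its return value):
fibonacci(n=12)
  fibonacci(n=11)
    fibonacci(n=10)
      fibonacci(n=9)
        fibonacci(n=8)
          fibonacci(n=7)
            fibonacci(n=6)
              fibonacci(n=5)
                fibonacci(n=4)
                  fibonacci(n=3)
                    fibonacci(n=2)
                      fibonacci(n=1)
                      -> return 1
                      fibonacci(n=0)
                      -> return 0
                    -> return 1
                    fibonacci(n=1)
                    -> return 1
                  -> return 2
                  fibonacci(n=2) -> return 1  (same call as traced above)
                -> return 3
                fibonacci(n=3) -> return 2  (same call as traced above)
              -> return 5
              fibonacci(n=4) -> return 3  (same call as traced above)
            -> return 8
            fibonacci(n=5) -> return 5  (same call as traced above)
          -> return 13
          fibonacci(n=6) -> return 8  (same call as traced above)
        -> return 21
        fibonacci(n=7) -> return 13  (same call as traced above)
      -> return 34
      fibonacci(n=8) -> return 21  (same call as traced above)
    -> return 55
    fibonacci(n=9) -> return 34  (same call as traced above)
  -> return 89
  fibonacci(n=10) -> return 55  (same call as traced above)
-> return 144

Final answer: 144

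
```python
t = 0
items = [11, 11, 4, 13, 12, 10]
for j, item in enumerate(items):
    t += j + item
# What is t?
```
Trace:
  t=0
  t=11, j=0, item=11
  t=23, j=1, item=11
  t=29, j=2, item=4
  t=45, j=3, item=13
  t=61, j=4, item=12
  t=76, j=5, item=10

Final answer: 76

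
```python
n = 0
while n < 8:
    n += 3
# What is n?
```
Trace:
  n=0
  n=3
  n=6
  n=9

Final answer: 9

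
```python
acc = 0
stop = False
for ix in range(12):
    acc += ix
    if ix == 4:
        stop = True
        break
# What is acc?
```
Trace:
  acc=0
  acc=0, stop=False
  acc=0, stop=False, ix=0
  acc=1, stop=False, ix=1
  acc=3, stop=False, ix=2
  acc=6, stop=False, ix=3
  acc=10, stop=True, ix=4

Final answer: 10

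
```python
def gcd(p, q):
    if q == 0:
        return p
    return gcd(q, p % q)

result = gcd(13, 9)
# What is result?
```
Call trace:
gcd(p=13, q=9)
  gcd(p=9, q=4)
    gcd(p=4, q=1)
      gcd(p=1, q=0)
      -> return 1
    -> return 1
  -> return 1
-> return 1

Final answer: 1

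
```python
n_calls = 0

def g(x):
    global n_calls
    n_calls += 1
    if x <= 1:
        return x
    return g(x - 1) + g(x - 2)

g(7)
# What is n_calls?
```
Call trace (a repeated sub-call is expanded the first time; later identical calls just restate its return value):
g(x=7)
  g(x=6)
    g(x=5)
      g(x=4)
        g(x=3)
          g(x=2)
            g(x=1)
            -> return 1
            g(x=0)
            -> return 0
          -> return 1
          g(x=1)
          -> return 1
        -> return 2
        g(x=2) -> return 1  (same call as traced above)
      -> return 3
      g(x=3) -> return 2  (same call as traced above)
    -> return 5
    g(x=4) -> return 3  (same call as traced above)
  -> return 8
  g(x=5) -> return 5  (same call as traced above)
-> return 13

n_calls is incremented once per call, so count the calls in each subtree. Let C(x) = number of calls made by g(x).
C(0) = C(1) = 1 (base case, no recursion); C(x) = 1 + C(x - 1) + C(x - 2) otherwise.
C(2) = 1 + C(1) + C(0) = 1 + 1 + 1 = 3
C(3) = 1 + C(2) + C(1) = 1 + 3 + 1 = 5
C(4) = 1 + C(3) + C(2) = 1 + 5 + 3 = 9
C(5) = 1 + C(4) + C(3) = 1 + 9 + 5 = 15
C(6) = 1 + C(5) + C(4) = 1 + 15 + 9 = 25
C(7) = 1 + C(6) + C(5) = 1 + 25 + 15 = 41
n_calls = C(7) = 41

Final answer: 41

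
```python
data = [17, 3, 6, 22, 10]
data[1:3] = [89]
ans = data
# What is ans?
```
Trace:
  data=[17, 3, 6, 22, 10]
  data=[17, 89, 22, 10]
  data=[17, 89, 22, 10], ans=[17, 89, 22, 10]

Final answer: [17, 89, 22, 10]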